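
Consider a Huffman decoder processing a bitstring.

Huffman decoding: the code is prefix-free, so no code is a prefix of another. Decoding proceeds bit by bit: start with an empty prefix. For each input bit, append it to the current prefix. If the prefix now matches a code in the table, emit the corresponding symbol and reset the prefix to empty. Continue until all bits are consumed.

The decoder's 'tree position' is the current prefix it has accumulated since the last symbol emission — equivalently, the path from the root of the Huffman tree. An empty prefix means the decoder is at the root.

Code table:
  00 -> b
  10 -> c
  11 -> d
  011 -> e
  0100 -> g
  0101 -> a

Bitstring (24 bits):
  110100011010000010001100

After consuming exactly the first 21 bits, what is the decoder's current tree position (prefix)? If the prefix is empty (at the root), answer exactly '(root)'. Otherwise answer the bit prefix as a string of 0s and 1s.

Answer: 01

Derivation:
Bit 0: prefix='1' (no match yet)
Bit 1: prefix='11' -> emit 'd', reset
Bit 2: prefix='0' (no match yet)
Bit 3: prefix='01' (no match yet)
Bit 4: prefix='010' (no match yet)
Bit 5: prefix='0100' -> emit 'g', reset
Bit 6: prefix='0' (no match yet)
Bit 7: prefix='01' (no match yet)
Bit 8: prefix='011' -> emit 'e', reset
Bit 9: prefix='0' (no match yet)
Bit 10: prefix='01' (no match yet)
Bit 11: prefix='010' (no match yet)
Bit 12: prefix='0100' -> emit 'g', reset
Bit 13: prefix='0' (no match yet)
Bit 14: prefix='00' -> emit 'b', reset
Bit 15: prefix='0' (no match yet)
Bit 16: prefix='01' (no match yet)
Bit 17: prefix='010' (no match yet)
Bit 18: prefix='0100' -> emit 'g', reset
Bit 19: prefix='0' (no match yet)
Bit 20: prefix='01' (no match yet)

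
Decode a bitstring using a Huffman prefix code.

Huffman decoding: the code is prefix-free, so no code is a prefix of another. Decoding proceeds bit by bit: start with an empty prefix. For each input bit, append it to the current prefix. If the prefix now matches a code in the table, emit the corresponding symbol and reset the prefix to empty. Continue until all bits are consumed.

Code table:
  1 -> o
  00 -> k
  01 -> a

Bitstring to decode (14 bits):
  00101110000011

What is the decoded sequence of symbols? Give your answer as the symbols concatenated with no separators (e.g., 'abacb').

Answer: koaookkao

Derivation:
Bit 0: prefix='0' (no match yet)
Bit 1: prefix='00' -> emit 'k', reset
Bit 2: prefix='1' -> emit 'o', reset
Bit 3: prefix='0' (no match yet)
Bit 4: prefix='01' -> emit 'a', reset
Bit 5: prefix='1' -> emit 'o', reset
Bit 6: prefix='1' -> emit 'o', reset
Bit 7: prefix='0' (no match yet)
Bit 8: prefix='00' -> emit 'k', reset
Bit 9: prefix='0' (no match yet)
Bit 10: prefix='00' -> emit 'k', reset
Bit 11: prefix='0' (no match yet)
Bit 12: prefix='01' -> emit 'a', reset
Bit 13: prefix='1' -> emit 'o', reset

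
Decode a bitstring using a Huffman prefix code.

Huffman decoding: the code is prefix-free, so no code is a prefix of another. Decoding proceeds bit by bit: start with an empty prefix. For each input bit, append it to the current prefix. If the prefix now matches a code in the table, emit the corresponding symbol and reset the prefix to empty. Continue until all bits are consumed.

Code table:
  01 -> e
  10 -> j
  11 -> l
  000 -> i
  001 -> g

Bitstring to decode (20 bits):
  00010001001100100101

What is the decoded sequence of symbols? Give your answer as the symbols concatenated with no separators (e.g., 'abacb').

Answer: ijggjege

Derivation:
Bit 0: prefix='0' (no match yet)
Bit 1: prefix='00' (no match yet)
Bit 2: prefix='000' -> emit 'i', reset
Bit 3: prefix='1' (no match yet)
Bit 4: prefix='10' -> emit 'j', reset
Bit 5: prefix='0' (no match yet)
Bit 6: prefix='00' (no match yet)
Bit 7: prefix='001' -> emit 'g', reset
Bit 8: prefix='0' (no match yet)
Bit 9: prefix='00' (no match yet)
Bit 10: prefix='001' -> emit 'g', reset
Bit 11: prefix='1' (no match yet)
Bit 12: prefix='10' -> emit 'j', reset
Bit 13: prefix='0' (no match yet)
Bit 14: prefix='01' -> emit 'e', reset
Bit 15: prefix='0' (no match yet)
Bit 16: prefix='00' (no match yet)
Bit 17: prefix='001' -> emit 'g', reset
Bit 18: prefix='0' (no match yet)
Bit 19: prefix='01' -> emit 'e', reset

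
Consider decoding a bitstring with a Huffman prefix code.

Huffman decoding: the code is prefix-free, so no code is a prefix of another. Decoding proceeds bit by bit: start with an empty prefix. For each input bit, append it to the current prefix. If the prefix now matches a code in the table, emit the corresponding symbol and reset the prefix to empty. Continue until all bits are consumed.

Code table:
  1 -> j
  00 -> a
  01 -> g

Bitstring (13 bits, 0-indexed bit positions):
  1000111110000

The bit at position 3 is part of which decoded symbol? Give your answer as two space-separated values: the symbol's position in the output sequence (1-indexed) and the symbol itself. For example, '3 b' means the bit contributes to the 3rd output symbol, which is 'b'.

Bit 0: prefix='1' -> emit 'j', reset
Bit 1: prefix='0' (no match yet)
Bit 2: prefix='00' -> emit 'a', reset
Bit 3: prefix='0' (no match yet)
Bit 4: prefix='01' -> emit 'g', reset
Bit 5: prefix='1' -> emit 'j', reset
Bit 6: prefix='1' -> emit 'j', reset
Bit 7: prefix='1' -> emit 'j', reset

Answer: 3 g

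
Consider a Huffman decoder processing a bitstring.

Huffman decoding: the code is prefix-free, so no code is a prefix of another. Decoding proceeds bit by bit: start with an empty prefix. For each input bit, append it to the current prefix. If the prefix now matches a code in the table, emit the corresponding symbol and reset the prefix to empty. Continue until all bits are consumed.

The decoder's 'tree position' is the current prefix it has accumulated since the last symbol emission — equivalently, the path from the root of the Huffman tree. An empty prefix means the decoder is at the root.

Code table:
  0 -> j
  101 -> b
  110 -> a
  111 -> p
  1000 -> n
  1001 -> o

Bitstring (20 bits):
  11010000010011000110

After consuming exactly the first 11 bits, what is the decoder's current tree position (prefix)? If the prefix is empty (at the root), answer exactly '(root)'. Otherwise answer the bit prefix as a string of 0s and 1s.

Bit 0: prefix='1' (no match yet)
Bit 1: prefix='11' (no match yet)
Bit 2: prefix='110' -> emit 'a', reset
Bit 3: prefix='1' (no match yet)
Bit 4: prefix='10' (no match yet)
Bit 5: prefix='100' (no match yet)
Bit 6: prefix='1000' -> emit 'n', reset
Bit 7: prefix='0' -> emit 'j', reset
Bit 8: prefix='0' -> emit 'j', reset
Bit 9: prefix='1' (no match yet)
Bit 10: prefix='10' (no match yet)

Answer: 10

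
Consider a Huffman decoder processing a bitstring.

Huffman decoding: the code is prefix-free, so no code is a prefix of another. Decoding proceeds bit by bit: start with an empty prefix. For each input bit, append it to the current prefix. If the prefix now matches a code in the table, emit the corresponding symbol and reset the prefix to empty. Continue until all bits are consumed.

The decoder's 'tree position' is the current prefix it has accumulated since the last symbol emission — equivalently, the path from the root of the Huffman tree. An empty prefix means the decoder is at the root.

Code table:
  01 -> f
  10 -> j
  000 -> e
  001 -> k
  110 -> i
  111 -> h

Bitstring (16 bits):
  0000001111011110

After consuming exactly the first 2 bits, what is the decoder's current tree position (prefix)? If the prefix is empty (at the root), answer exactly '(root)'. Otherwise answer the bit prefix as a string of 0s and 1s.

Bit 0: prefix='0' (no match yet)
Bit 1: prefix='00' (no match yet)

Answer: 00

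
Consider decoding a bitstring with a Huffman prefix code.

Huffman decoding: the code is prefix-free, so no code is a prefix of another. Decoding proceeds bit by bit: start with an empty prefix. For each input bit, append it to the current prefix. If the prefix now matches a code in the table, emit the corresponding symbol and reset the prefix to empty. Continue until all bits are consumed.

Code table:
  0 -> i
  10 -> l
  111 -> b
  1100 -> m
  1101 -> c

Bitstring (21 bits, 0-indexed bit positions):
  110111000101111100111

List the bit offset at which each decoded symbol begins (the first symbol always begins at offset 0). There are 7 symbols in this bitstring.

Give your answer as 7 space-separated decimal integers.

Answer: 0 4 8 9 11 14 18

Derivation:
Bit 0: prefix='1' (no match yet)
Bit 1: prefix='11' (no match yet)
Bit 2: prefix='110' (no match yet)
Bit 3: prefix='1101' -> emit 'c', reset
Bit 4: prefix='1' (no match yet)
Bit 5: prefix='11' (no match yet)
Bit 6: prefix='110' (no match yet)
Bit 7: prefix='1100' -> emit 'm', reset
Bit 8: prefix='0' -> emit 'i', reset
Bit 9: prefix='1' (no match yet)
Bit 10: prefix='10' -> emit 'l', reset
Bit 11: prefix='1' (no match yet)
Bit 12: prefix='11' (no match yet)
Bit 13: prefix='111' -> emit 'b', reset
Bit 14: prefix='1' (no match yet)
Bit 15: prefix='11' (no match yet)
Bit 16: prefix='110' (no match yet)
Bit 17: prefix='1100' -> emit 'm', reset
Bit 18: prefix='1' (no match yet)
Bit 19: prefix='11' (no match yet)
Bit 20: prefix='111' -> emit 'b', reset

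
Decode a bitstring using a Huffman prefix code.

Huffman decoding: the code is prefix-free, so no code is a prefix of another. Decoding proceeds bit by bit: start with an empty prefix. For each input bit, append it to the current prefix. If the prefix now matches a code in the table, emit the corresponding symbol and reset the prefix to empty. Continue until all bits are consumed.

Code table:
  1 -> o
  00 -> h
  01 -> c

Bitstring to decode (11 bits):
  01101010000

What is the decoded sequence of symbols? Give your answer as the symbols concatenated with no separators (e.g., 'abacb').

Bit 0: prefix='0' (no match yet)
Bit 1: prefix='01' -> emit 'c', reset
Bit 2: prefix='1' -> emit 'o', reset
Bit 3: prefix='0' (no match yet)
Bit 4: prefix='01' -> emit 'c', reset
Bit 5: prefix='0' (no match yet)
Bit 6: prefix='01' -> emit 'c', reset
Bit 7: prefix='0' (no match yet)
Bit 8: prefix='00' -> emit 'h', reset
Bit 9: prefix='0' (no match yet)
Bit 10: prefix='00' -> emit 'h', reset

Answer: cocchh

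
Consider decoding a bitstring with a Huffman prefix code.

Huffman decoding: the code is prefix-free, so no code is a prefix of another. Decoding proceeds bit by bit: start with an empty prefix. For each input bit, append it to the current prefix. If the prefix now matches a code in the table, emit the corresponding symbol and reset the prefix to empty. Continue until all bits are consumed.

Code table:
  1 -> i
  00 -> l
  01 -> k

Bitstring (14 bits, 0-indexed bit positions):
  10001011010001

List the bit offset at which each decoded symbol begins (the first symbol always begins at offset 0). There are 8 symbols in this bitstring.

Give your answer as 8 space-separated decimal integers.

Bit 0: prefix='1' -> emit 'i', reset
Bit 1: prefix='0' (no match yet)
Bit 2: prefix='00' -> emit 'l', reset
Bit 3: prefix='0' (no match yet)
Bit 4: prefix='01' -> emit 'k', reset
Bit 5: prefix='0' (no match yet)
Bit 6: prefix='01' -> emit 'k', reset
Bit 7: prefix='1' -> emit 'i', reset
Bit 8: prefix='0' (no match yet)
Bit 9: prefix='01' -> emit 'k', reset
Bit 10: prefix='0' (no match yet)
Bit 11: prefix='00' -> emit 'l', reset
Bit 12: prefix='0' (no match yet)
Bit 13: prefix='01' -> emit 'k', reset

Answer: 0 1 3 5 7 8 10 12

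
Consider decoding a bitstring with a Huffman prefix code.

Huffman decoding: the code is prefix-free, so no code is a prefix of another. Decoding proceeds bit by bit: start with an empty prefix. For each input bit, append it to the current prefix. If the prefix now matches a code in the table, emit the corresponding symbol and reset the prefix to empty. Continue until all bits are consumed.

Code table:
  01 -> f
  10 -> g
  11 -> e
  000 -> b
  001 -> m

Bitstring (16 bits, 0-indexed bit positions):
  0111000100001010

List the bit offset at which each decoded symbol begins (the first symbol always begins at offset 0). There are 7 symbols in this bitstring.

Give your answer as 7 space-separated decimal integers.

Answer: 0 2 4 7 9 12 14

Derivation:
Bit 0: prefix='0' (no match yet)
Bit 1: prefix='01' -> emit 'f', reset
Bit 2: prefix='1' (no match yet)
Bit 3: prefix='11' -> emit 'e', reset
Bit 4: prefix='0' (no match yet)
Bit 5: prefix='00' (no match yet)
Bit 6: prefix='000' -> emit 'b', reset
Bit 7: prefix='1' (no match yet)
Bit 8: prefix='10' -> emit 'g', reset
Bit 9: prefix='0' (no match yet)
Bit 10: prefix='00' (no match yet)
Bit 11: prefix='000' -> emit 'b', reset
Bit 12: prefix='1' (no match yet)
Bit 13: prefix='10' -> emit 'g', reset
Bit 14: prefix='1' (no match yet)
Bit 15: prefix='10' -> emit 'g', reset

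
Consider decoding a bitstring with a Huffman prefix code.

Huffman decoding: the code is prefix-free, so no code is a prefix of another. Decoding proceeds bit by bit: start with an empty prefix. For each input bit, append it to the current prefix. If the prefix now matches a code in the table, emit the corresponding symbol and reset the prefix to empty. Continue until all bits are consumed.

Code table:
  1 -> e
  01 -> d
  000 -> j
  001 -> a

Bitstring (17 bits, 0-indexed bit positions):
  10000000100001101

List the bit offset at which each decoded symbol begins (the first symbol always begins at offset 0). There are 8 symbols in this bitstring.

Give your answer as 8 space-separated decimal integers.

Bit 0: prefix='1' -> emit 'e', reset
Bit 1: prefix='0' (no match yet)
Bit 2: prefix='00' (no match yet)
Bit 3: prefix='000' -> emit 'j', reset
Bit 4: prefix='0' (no match yet)
Bit 5: prefix='00' (no match yet)
Bit 6: prefix='000' -> emit 'j', reset
Bit 7: prefix='0' (no match yet)
Bit 8: prefix='01' -> emit 'd', reset
Bit 9: prefix='0' (no match yet)
Bit 10: prefix='00' (no match yet)
Bit 11: prefix='000' -> emit 'j', reset
Bit 12: prefix='0' (no match yet)
Bit 13: prefix='01' -> emit 'd', reset
Bit 14: prefix='1' -> emit 'e', reset
Bit 15: prefix='0' (no match yet)
Bit 16: prefix='01' -> emit 'd', reset

Answer: 0 1 4 7 9 12 14 15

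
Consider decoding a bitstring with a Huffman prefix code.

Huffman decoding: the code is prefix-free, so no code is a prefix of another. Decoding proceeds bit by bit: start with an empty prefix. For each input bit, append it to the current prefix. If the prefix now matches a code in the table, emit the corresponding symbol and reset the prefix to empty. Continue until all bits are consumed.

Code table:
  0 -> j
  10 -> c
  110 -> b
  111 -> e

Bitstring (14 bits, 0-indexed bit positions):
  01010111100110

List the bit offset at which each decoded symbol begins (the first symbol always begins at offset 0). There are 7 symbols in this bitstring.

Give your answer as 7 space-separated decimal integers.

Bit 0: prefix='0' -> emit 'j', reset
Bit 1: prefix='1' (no match yet)
Bit 2: prefix='10' -> emit 'c', reset
Bit 3: prefix='1' (no match yet)
Bit 4: prefix='10' -> emit 'c', reset
Bit 5: prefix='1' (no match yet)
Bit 6: prefix='11' (no match yet)
Bit 7: prefix='111' -> emit 'e', reset
Bit 8: prefix='1' (no match yet)
Bit 9: prefix='10' -> emit 'c', reset
Bit 10: prefix='0' -> emit 'j', reset
Bit 11: prefix='1' (no match yet)
Bit 12: prefix='11' (no match yet)
Bit 13: prefix='110' -> emit 'b', reset

Answer: 0 1 3 5 8 10 11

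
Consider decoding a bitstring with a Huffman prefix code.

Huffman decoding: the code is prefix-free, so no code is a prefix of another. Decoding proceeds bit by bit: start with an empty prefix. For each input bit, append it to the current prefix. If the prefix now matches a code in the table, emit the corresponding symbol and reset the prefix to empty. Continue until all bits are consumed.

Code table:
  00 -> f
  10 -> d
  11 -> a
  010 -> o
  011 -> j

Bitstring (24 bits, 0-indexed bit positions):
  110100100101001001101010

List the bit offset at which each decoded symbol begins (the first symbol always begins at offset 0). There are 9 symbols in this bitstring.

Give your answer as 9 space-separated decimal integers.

Bit 0: prefix='1' (no match yet)
Bit 1: prefix='11' -> emit 'a', reset
Bit 2: prefix='0' (no match yet)
Bit 3: prefix='01' (no match yet)
Bit 4: prefix='010' -> emit 'o', reset
Bit 5: prefix='0' (no match yet)
Bit 6: prefix='01' (no match yet)
Bit 7: prefix='010' -> emit 'o', reset
Bit 8: prefix='0' (no match yet)
Bit 9: prefix='01' (no match yet)
Bit 10: prefix='010' -> emit 'o', reset
Bit 11: prefix='1' (no match yet)
Bit 12: prefix='10' -> emit 'd', reset
Bit 13: prefix='0' (no match yet)
Bit 14: prefix='01' (no match yet)
Bit 15: prefix='010' -> emit 'o', reset
Bit 16: prefix='0' (no match yet)
Bit 17: prefix='01' (no match yet)
Bit 18: prefix='011' -> emit 'j', reset
Bit 19: prefix='0' (no match yet)
Bit 20: prefix='01' (no match yet)
Bit 21: prefix='010' -> emit 'o', reset
Bit 22: prefix='1' (no match yet)
Bit 23: prefix='10' -> emit 'd', reset

Answer: 0 2 5 8 11 13 16 19 22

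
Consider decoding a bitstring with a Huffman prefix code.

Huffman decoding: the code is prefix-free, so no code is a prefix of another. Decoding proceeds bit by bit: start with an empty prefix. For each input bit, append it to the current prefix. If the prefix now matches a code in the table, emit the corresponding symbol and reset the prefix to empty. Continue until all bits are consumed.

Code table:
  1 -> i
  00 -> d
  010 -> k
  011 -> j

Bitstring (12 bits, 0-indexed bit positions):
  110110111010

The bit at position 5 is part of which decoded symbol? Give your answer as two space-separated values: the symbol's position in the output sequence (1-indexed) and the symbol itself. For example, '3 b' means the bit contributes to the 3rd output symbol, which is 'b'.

Bit 0: prefix='1' -> emit 'i', reset
Bit 1: prefix='1' -> emit 'i', reset
Bit 2: prefix='0' (no match yet)
Bit 3: prefix='01' (no match yet)
Bit 4: prefix='011' -> emit 'j', reset
Bit 5: prefix='0' (no match yet)
Bit 6: prefix='01' (no match yet)
Bit 7: prefix='011' -> emit 'j', reset
Bit 8: prefix='1' -> emit 'i', reset
Bit 9: prefix='0' (no match yet)

Answer: 4 j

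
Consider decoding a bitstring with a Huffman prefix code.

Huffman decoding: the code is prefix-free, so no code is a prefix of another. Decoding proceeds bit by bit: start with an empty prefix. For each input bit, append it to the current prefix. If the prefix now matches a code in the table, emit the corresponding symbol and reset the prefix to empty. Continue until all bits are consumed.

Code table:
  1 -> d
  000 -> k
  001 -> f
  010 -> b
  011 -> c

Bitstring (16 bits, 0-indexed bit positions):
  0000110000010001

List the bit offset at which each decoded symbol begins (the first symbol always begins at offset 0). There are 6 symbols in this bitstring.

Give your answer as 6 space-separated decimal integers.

Bit 0: prefix='0' (no match yet)
Bit 1: prefix='00' (no match yet)
Bit 2: prefix='000' -> emit 'k', reset
Bit 3: prefix='0' (no match yet)
Bit 4: prefix='01' (no match yet)
Bit 5: prefix='011' -> emit 'c', reset
Bit 6: prefix='0' (no match yet)
Bit 7: prefix='00' (no match yet)
Bit 8: prefix='000' -> emit 'k', reset
Bit 9: prefix='0' (no match yet)
Bit 10: prefix='00' (no match yet)
Bit 11: prefix='001' -> emit 'f', reset
Bit 12: prefix='0' (no match yet)
Bit 13: prefix='00' (no match yet)
Bit 14: prefix='000' -> emit 'k', reset
Bit 15: prefix='1' -> emit 'd', reset

Answer: 0 3 6 9 12 15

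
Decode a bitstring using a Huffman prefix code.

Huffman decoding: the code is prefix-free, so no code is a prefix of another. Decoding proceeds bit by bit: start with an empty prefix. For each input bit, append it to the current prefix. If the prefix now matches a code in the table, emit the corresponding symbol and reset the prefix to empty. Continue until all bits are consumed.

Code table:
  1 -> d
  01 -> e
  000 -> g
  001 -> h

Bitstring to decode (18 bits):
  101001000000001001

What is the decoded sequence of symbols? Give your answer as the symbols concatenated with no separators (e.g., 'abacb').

Answer: dehgghh

Derivation:
Bit 0: prefix='1' -> emit 'd', reset
Bit 1: prefix='0' (no match yet)
Bit 2: prefix='01' -> emit 'e', reset
Bit 3: prefix='0' (no match yet)
Bit 4: prefix='00' (no match yet)
Bit 5: prefix='001' -> emit 'h', reset
Bit 6: prefix='0' (no match yet)
Bit 7: prefix='00' (no match yet)
Bit 8: prefix='000' -> emit 'g', reset
Bit 9: prefix='0' (no match yet)
Bit 10: prefix='00' (no match yet)
Bit 11: prefix='000' -> emit 'g', reset
Bit 12: prefix='0' (no match yet)
Bit 13: prefix='00' (no match yet)
Bit 14: prefix='001' -> emit 'h', reset
Bit 15: prefix='0' (no match yet)
Bit 16: prefix='00' (no match yet)
Bit 17: prefix='001' -> emit 'h', reset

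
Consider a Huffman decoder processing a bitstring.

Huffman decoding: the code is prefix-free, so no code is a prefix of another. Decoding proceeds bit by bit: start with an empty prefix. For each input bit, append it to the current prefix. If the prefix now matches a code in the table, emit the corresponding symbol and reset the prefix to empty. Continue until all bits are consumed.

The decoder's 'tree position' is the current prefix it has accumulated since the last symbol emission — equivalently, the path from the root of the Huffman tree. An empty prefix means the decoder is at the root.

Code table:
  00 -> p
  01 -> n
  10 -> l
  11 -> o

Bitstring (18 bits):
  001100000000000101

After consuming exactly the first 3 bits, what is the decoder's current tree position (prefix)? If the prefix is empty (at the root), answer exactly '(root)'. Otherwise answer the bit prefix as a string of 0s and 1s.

Bit 0: prefix='0' (no match yet)
Bit 1: prefix='00' -> emit 'p', reset
Bit 2: prefix='1' (no match yet)

Answer: 1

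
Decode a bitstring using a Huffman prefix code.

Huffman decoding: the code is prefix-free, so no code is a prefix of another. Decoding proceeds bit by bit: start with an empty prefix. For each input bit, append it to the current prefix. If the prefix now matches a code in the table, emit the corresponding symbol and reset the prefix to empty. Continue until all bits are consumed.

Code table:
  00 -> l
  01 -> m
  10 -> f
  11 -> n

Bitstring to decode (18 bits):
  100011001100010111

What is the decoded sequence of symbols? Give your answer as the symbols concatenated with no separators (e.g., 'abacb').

Bit 0: prefix='1' (no match yet)
Bit 1: prefix='10' -> emit 'f', reset
Bit 2: prefix='0' (no match yet)
Bit 3: prefix='00' -> emit 'l', reset
Bit 4: prefix='1' (no match yet)
Bit 5: prefix='11' -> emit 'n', reset
Bit 6: prefix='0' (no match yet)
Bit 7: prefix='00' -> emit 'l', reset
Bit 8: prefix='1' (no match yet)
Bit 9: prefix='11' -> emit 'n', reset
Bit 10: prefix='0' (no match yet)
Bit 11: prefix='00' -> emit 'l', reset
Bit 12: prefix='0' (no match yet)
Bit 13: prefix='01' -> emit 'm', reset
Bit 14: prefix='0' (no match yet)
Bit 15: prefix='01' -> emit 'm', reset
Bit 16: prefix='1' (no match yet)
Bit 17: prefix='11' -> emit 'n', reset

Answer: flnlnlmmn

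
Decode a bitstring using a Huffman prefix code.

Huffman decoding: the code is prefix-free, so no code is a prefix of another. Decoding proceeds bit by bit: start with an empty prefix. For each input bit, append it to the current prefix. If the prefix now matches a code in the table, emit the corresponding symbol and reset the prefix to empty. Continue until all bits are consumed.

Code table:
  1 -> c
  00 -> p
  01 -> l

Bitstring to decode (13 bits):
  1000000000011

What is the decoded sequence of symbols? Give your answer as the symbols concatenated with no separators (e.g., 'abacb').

Bit 0: prefix='1' -> emit 'c', reset
Bit 1: prefix='0' (no match yet)
Bit 2: prefix='00' -> emit 'p', reset
Bit 3: prefix='0' (no match yet)
Bit 4: prefix='00' -> emit 'p', reset
Bit 5: prefix='0' (no match yet)
Bit 6: prefix='00' -> emit 'p', reset
Bit 7: prefix='0' (no match yet)
Bit 8: prefix='00' -> emit 'p', reset
Bit 9: prefix='0' (no match yet)
Bit 10: prefix='00' -> emit 'p', reset
Bit 11: prefix='1' -> emit 'c', reset
Bit 12: prefix='1' -> emit 'c', reset

Answer: cpppppcc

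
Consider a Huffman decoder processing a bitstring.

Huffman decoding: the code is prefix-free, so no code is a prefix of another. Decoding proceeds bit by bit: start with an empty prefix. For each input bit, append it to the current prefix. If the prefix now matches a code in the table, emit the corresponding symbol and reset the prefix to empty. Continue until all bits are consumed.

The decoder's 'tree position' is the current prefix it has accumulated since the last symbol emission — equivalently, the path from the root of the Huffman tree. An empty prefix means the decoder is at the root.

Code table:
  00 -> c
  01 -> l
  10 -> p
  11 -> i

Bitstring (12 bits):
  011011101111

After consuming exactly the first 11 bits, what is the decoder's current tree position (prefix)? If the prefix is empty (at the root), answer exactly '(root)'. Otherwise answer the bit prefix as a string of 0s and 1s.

Answer: 1

Derivation:
Bit 0: prefix='0' (no match yet)
Bit 1: prefix='01' -> emit 'l', reset
Bit 2: prefix='1' (no match yet)
Bit 3: prefix='10' -> emit 'p', reset
Bit 4: prefix='1' (no match yet)
Bit 5: prefix='11' -> emit 'i', reset
Bit 6: prefix='1' (no match yet)
Bit 7: prefix='10' -> emit 'p', reset
Bit 8: prefix='1' (no match yet)
Bit 9: prefix='11' -> emit 'i', reset
Bit 10: prefix='1' (no match yet)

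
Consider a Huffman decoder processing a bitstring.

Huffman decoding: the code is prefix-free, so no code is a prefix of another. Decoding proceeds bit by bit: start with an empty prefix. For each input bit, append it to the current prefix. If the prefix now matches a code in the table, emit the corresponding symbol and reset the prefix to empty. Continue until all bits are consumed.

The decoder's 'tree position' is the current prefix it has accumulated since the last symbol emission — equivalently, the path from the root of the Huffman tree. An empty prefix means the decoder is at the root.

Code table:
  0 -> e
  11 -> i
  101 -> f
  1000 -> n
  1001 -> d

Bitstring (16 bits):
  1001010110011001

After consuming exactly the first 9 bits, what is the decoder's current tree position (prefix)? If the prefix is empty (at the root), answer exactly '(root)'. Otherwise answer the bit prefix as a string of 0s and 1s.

Bit 0: prefix='1' (no match yet)
Bit 1: prefix='10' (no match yet)
Bit 2: prefix='100' (no match yet)
Bit 3: prefix='1001' -> emit 'd', reset
Bit 4: prefix='0' -> emit 'e', reset
Bit 5: prefix='1' (no match yet)
Bit 6: prefix='10' (no match yet)
Bit 7: prefix='101' -> emit 'f', reset
Bit 8: prefix='1' (no match yet)

Answer: 1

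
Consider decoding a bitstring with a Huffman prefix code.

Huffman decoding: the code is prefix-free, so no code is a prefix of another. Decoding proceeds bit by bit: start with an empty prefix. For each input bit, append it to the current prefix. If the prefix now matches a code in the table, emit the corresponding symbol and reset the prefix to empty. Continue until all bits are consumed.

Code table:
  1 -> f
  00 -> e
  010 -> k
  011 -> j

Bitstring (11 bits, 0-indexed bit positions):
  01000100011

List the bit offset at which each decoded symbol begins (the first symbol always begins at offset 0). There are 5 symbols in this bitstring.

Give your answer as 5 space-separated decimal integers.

Bit 0: prefix='0' (no match yet)
Bit 1: prefix='01' (no match yet)
Bit 2: prefix='010' -> emit 'k', reset
Bit 3: prefix='0' (no match yet)
Bit 4: prefix='00' -> emit 'e', reset
Bit 5: prefix='1' -> emit 'f', reset
Bit 6: prefix='0' (no match yet)
Bit 7: prefix='00' -> emit 'e', reset
Bit 8: prefix='0' (no match yet)
Bit 9: prefix='01' (no match yet)
Bit 10: prefix='011' -> emit 'j', reset

Answer: 0 3 5 6 8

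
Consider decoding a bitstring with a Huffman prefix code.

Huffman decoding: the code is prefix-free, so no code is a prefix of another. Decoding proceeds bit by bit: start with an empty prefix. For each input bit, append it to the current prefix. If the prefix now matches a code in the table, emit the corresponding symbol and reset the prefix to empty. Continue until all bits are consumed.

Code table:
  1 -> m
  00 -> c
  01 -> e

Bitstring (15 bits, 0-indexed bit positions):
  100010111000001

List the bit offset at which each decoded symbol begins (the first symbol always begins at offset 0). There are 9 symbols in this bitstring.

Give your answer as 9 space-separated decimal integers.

Answer: 0 1 3 5 7 8 9 11 13

Derivation:
Bit 0: prefix='1' -> emit 'm', reset
Bit 1: prefix='0' (no match yet)
Bit 2: prefix='00' -> emit 'c', reset
Bit 3: prefix='0' (no match yet)
Bit 4: prefix='01' -> emit 'e', reset
Bit 5: prefix='0' (no match yet)
Bit 6: prefix='01' -> emit 'e', reset
Bit 7: prefix='1' -> emit 'm', reset
Bit 8: prefix='1' -> emit 'm', reset
Bit 9: prefix='0' (no match yet)
Bit 10: prefix='00' -> emit 'c', reset
Bit 11: prefix='0' (no match yet)
Bit 12: prefix='00' -> emit 'c', reset
Bit 13: prefix='0' (no match yet)
Bit 14: prefix='01' -> emit 'e', reset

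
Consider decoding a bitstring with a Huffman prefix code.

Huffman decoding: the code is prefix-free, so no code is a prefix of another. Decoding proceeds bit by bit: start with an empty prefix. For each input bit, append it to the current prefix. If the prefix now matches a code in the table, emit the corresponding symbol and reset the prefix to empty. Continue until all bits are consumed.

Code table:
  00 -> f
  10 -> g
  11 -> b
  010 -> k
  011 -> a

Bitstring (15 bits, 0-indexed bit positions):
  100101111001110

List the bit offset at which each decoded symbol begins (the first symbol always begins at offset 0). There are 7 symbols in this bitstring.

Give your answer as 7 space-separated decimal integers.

Answer: 0 2 5 7 9 11 13

Derivation:
Bit 0: prefix='1' (no match yet)
Bit 1: prefix='10' -> emit 'g', reset
Bit 2: prefix='0' (no match yet)
Bit 3: prefix='01' (no match yet)
Bit 4: prefix='010' -> emit 'k', reset
Bit 5: prefix='1' (no match yet)
Bit 6: prefix='11' -> emit 'b', reset
Bit 7: prefix='1' (no match yet)
Bit 8: prefix='11' -> emit 'b', reset
Bit 9: prefix='0' (no match yet)
Bit 10: prefix='00' -> emit 'f', reset
Bit 11: prefix='1' (no match yet)
Bit 12: prefix='11' -> emit 'b', reset
Bit 13: prefix='1' (no match yet)
Bit 14: prefix='10' -> emit 'g', reset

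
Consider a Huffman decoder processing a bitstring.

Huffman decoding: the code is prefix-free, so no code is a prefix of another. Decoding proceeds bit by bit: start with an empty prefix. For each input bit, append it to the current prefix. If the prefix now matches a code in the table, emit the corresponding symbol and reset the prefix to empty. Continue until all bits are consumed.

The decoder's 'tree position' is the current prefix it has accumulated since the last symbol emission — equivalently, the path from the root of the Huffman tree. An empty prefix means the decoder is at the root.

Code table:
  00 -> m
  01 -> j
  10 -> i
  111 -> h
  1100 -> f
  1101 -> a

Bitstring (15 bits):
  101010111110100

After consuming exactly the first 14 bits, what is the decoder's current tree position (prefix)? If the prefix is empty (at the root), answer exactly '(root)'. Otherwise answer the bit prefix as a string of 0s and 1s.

Answer: 0

Derivation:
Bit 0: prefix='1' (no match yet)
Bit 1: prefix='10' -> emit 'i', reset
Bit 2: prefix='1' (no match yet)
Bit 3: prefix='10' -> emit 'i', reset
Bit 4: prefix='1' (no match yet)
Bit 5: prefix='10' -> emit 'i', reset
Bit 6: prefix='1' (no match yet)
Bit 7: prefix='11' (no match yet)
Bit 8: prefix='111' -> emit 'h', reset
Bit 9: prefix='1' (no match yet)
Bit 10: prefix='11' (no match yet)
Bit 11: prefix='110' (no match yet)
Bit 12: prefix='1101' -> emit 'a', reset
Bit 13: prefix='0' (no match yet)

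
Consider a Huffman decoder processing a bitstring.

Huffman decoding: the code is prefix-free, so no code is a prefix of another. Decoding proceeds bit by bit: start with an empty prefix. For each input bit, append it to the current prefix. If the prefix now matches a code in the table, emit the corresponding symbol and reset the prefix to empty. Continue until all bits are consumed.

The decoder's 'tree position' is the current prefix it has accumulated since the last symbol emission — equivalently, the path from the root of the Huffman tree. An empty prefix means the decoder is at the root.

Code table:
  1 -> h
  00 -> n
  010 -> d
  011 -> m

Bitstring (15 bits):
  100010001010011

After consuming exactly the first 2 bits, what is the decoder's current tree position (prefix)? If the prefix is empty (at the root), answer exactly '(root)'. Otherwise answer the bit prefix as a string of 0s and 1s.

Bit 0: prefix='1' -> emit 'h', reset
Bit 1: prefix='0' (no match yet)

Answer: 0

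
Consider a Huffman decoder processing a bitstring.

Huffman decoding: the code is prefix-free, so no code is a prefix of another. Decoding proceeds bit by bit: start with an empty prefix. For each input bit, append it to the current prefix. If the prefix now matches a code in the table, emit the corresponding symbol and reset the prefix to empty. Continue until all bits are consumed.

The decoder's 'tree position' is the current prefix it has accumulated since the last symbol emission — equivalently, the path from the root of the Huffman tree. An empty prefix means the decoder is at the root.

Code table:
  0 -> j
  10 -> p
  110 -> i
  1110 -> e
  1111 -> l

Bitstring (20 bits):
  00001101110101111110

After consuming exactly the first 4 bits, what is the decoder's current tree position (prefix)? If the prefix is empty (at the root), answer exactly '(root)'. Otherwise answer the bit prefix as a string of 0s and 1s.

Bit 0: prefix='0' -> emit 'j', reset
Bit 1: prefix='0' -> emit 'j', reset
Bit 2: prefix='0' -> emit 'j', reset
Bit 3: prefix='0' -> emit 'j', reset

Answer: (root)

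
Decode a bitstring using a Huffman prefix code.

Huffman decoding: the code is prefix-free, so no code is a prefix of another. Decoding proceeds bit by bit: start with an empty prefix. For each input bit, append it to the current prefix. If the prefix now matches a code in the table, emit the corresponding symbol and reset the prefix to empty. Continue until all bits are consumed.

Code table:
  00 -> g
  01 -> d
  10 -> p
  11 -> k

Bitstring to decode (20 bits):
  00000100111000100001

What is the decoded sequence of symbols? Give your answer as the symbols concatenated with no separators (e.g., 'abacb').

Answer: ggdgkpgpgd

Derivation:
Bit 0: prefix='0' (no match yet)
Bit 1: prefix='00' -> emit 'g', reset
Bit 2: prefix='0' (no match yet)
Bit 3: prefix='00' -> emit 'g', reset
Bit 4: prefix='0' (no match yet)
Bit 5: prefix='01' -> emit 'd', reset
Bit 6: prefix='0' (no match yet)
Bit 7: prefix='00' -> emit 'g', reset
Bit 8: prefix='1' (no match yet)
Bit 9: prefix='11' -> emit 'k', reset
Bit 10: prefix='1' (no match yet)
Bit 11: prefix='10' -> emit 'p', reset
Bit 12: prefix='0' (no match yet)
Bit 13: prefix='00' -> emit 'g', reset
Bit 14: prefix='1' (no match yet)
Bit 15: prefix='10' -> emit 'p', reset
Bit 16: prefix='0' (no match yet)
Bit 17: prefix='00' -> emit 'g', reset
Bit 18: prefix='0' (no match yet)
Bit 19: prefix='01' -> emit 'd', reset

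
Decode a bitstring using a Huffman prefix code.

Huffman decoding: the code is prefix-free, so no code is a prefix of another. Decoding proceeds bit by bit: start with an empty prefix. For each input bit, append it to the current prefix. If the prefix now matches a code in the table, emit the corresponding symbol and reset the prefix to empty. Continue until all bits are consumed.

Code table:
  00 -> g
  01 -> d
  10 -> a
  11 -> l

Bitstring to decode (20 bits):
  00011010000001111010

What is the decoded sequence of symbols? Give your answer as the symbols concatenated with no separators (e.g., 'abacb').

Bit 0: prefix='0' (no match yet)
Bit 1: prefix='00' -> emit 'g', reset
Bit 2: prefix='0' (no match yet)
Bit 3: prefix='01' -> emit 'd', reset
Bit 4: prefix='1' (no match yet)
Bit 5: prefix='10' -> emit 'a', reset
Bit 6: prefix='1' (no match yet)
Bit 7: prefix='10' -> emit 'a', reset
Bit 8: prefix='0' (no match yet)
Bit 9: prefix='00' -> emit 'g', reset
Bit 10: prefix='0' (no match yet)
Bit 11: prefix='00' -> emit 'g', reset
Bit 12: prefix='0' (no match yet)
Bit 13: prefix='01' -> emit 'd', reset
Bit 14: prefix='1' (no match yet)
Bit 15: prefix='11' -> emit 'l', reset
Bit 16: prefix='1' (no match yet)
Bit 17: prefix='10' -> emit 'a', reset
Bit 18: prefix='1' (no match yet)
Bit 19: prefix='10' -> emit 'a', reset

Answer: gdaaggdlaa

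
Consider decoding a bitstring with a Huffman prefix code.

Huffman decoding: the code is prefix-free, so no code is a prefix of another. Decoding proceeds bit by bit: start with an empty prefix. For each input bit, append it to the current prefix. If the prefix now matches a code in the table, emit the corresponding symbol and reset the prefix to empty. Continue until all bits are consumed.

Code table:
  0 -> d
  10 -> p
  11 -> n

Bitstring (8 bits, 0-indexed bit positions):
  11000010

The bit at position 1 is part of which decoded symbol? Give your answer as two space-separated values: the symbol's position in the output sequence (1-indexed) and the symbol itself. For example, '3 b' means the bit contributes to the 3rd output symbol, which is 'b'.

Answer: 1 n

Derivation:
Bit 0: prefix='1' (no match yet)
Bit 1: prefix='11' -> emit 'n', reset
Bit 2: prefix='0' -> emit 'd', reset
Bit 3: prefix='0' -> emit 'd', reset
Bit 4: prefix='0' -> emit 'd', reset
Bit 5: prefix='0' -> emit 'd', reset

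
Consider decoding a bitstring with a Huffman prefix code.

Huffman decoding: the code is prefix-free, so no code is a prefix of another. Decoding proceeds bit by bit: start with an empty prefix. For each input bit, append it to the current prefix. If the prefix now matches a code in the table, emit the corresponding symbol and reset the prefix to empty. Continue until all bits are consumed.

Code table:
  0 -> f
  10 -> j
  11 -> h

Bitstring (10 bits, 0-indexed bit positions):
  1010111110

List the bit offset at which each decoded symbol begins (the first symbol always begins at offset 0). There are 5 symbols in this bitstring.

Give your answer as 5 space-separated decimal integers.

Answer: 0 2 4 6 8

Derivation:
Bit 0: prefix='1' (no match yet)
Bit 1: prefix='10' -> emit 'j', reset
Bit 2: prefix='1' (no match yet)
Bit 3: prefix='10' -> emit 'j', reset
Bit 4: prefix='1' (no match yet)
Bit 5: prefix='11' -> emit 'h', reset
Bit 6: prefix='1' (no match yet)
Bit 7: prefix='11' -> emit 'h', reset
Bit 8: prefix='1' (no match yet)
Bit 9: prefix='10' -> emit 'j', reset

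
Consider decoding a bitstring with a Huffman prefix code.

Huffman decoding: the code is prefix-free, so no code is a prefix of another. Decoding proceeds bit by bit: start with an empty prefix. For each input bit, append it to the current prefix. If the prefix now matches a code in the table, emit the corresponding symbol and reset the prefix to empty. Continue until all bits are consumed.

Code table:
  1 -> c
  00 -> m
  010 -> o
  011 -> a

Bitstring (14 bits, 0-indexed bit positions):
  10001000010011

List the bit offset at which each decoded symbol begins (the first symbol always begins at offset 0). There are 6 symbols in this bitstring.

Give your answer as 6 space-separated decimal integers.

Bit 0: prefix='1' -> emit 'c', reset
Bit 1: prefix='0' (no match yet)
Bit 2: prefix='00' -> emit 'm', reset
Bit 3: prefix='0' (no match yet)
Bit 4: prefix='01' (no match yet)
Bit 5: prefix='010' -> emit 'o', reset
Bit 6: prefix='0' (no match yet)
Bit 7: prefix='00' -> emit 'm', reset
Bit 8: prefix='0' (no match yet)
Bit 9: prefix='01' (no match yet)
Bit 10: prefix='010' -> emit 'o', reset
Bit 11: prefix='0' (no match yet)
Bit 12: prefix='01' (no match yet)
Bit 13: prefix='011' -> emit 'a', reset

Answer: 0 1 3 6 8 11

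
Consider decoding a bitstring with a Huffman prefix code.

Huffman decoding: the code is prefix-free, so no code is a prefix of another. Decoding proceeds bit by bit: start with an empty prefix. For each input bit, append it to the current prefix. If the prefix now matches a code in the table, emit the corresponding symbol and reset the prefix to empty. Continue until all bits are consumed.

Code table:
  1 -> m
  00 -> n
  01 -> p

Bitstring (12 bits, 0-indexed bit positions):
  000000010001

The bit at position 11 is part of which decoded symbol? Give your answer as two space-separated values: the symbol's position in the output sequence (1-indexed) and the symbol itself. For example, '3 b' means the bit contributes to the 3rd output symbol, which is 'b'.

Answer: 6 p

Derivation:
Bit 0: prefix='0' (no match yet)
Bit 1: prefix='00' -> emit 'n', reset
Bit 2: prefix='0' (no match yet)
Bit 3: prefix='00' -> emit 'n', reset
Bit 4: prefix='0' (no match yet)
Bit 5: prefix='00' -> emit 'n', reset
Bit 6: prefix='0' (no match yet)
Bit 7: prefix='01' -> emit 'p', reset
Bit 8: prefix='0' (no match yet)
Bit 9: prefix='00' -> emit 'n', reset
Bit 10: prefix='0' (no match yet)
Bit 11: prefix='01' -> emit 'p', reset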